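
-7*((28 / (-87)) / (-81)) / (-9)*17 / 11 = 3332 / 697653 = 0.00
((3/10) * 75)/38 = 45/76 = 0.59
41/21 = 1.95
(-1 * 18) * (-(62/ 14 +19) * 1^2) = 2952/ 7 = 421.71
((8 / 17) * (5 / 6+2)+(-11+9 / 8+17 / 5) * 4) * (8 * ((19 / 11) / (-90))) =2546 / 675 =3.77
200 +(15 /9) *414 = 890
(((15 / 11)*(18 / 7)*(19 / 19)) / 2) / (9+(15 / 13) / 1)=585 / 3388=0.17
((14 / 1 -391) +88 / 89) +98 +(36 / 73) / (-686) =-278.01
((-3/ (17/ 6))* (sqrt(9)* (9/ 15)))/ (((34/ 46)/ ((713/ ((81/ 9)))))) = -295182/ 1445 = -204.28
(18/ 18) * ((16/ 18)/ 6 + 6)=166/ 27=6.15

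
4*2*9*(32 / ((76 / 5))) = 2880 / 19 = 151.58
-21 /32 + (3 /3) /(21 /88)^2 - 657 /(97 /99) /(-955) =23015688161 /1307265120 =17.61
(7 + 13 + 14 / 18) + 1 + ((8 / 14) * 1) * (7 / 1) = 232 / 9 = 25.78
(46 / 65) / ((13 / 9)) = 414 / 845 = 0.49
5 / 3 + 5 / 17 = 100 / 51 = 1.96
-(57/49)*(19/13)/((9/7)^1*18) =-361/4914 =-0.07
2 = 2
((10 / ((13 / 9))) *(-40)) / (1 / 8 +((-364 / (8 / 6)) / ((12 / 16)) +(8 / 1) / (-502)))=7228800 / 9499009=0.76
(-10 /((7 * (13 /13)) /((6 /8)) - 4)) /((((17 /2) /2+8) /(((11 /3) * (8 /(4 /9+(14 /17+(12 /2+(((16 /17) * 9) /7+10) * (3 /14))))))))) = -33660 /72497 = -0.46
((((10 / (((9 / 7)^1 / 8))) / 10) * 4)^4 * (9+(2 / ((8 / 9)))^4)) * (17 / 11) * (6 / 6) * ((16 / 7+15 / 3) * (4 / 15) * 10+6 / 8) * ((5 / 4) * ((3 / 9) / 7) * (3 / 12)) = 148347304000 / 24057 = 6166492.25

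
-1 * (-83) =83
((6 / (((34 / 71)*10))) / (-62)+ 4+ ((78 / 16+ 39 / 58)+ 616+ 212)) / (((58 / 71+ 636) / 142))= 2580977537371 / 13820111240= 186.76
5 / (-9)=-0.56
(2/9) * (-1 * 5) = -10/9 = -1.11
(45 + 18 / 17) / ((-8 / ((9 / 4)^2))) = -63423 / 2176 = -29.15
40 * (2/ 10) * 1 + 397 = 405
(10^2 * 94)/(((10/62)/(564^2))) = 18538634880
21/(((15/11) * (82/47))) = 3619/410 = 8.83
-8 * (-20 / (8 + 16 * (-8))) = -1.33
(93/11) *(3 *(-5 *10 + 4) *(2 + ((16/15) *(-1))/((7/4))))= -624588/385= -1622.31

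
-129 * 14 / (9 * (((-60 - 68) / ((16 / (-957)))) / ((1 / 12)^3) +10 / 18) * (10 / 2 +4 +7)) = -903 / 952528936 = -0.00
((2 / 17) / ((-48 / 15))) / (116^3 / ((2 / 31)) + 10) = -5 / 3290370128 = -0.00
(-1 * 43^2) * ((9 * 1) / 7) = -16641 / 7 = -2377.29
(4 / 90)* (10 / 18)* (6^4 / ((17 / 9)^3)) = 23328 / 4913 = 4.75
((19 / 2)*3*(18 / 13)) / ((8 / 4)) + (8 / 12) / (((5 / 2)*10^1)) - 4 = 30727 / 1950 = 15.76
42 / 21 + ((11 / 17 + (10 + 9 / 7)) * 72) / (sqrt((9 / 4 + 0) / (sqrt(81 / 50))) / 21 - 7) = -7667414981698 / 63505047391 - 26511649920 * 2^(1 / 4) * sqrt(5) / 63505047391 - 450878400 * sqrt(2) / 63505047391 - 1533600 * 2^(3 / 4) * sqrt(5) / 63505047391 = -121.86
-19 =-19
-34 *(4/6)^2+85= 629/9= 69.89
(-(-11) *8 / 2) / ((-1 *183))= -44 / 183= -0.24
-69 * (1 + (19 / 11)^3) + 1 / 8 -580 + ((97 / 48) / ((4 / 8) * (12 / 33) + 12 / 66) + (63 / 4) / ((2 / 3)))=-249231743 / 255552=-975.27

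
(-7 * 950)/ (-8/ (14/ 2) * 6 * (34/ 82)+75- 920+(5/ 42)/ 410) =22902600/ 2919971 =7.84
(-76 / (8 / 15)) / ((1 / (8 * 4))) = -4560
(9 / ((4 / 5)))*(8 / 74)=45 / 37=1.22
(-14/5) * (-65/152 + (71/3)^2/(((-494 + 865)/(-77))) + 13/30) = 325.48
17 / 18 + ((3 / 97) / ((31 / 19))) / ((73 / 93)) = 123455 / 127458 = 0.97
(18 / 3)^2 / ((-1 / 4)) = -144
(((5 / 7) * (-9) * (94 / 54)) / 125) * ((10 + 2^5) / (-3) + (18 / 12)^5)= 1927 / 3360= 0.57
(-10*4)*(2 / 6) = -40 / 3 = -13.33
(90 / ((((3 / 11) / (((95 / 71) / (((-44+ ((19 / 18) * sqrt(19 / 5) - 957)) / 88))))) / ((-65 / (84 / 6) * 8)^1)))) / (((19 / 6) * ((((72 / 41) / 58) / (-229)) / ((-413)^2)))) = -67695095652540436080000 / 115249668031 - 14276909950030728000 * sqrt(95) / 115249668031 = -588585207373.06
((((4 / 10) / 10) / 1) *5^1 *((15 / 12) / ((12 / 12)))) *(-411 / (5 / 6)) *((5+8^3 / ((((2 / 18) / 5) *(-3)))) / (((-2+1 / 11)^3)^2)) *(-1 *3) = -372550420495 / 6353046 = -58641.23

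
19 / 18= 1.06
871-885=-14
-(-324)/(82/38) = 6156/41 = 150.15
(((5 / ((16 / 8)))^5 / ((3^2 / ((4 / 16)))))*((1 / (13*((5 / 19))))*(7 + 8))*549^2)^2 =35583946583291015625 / 2768896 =12851312069247.46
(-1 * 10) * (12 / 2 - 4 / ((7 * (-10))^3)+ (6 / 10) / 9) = -1560653 / 25725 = -60.67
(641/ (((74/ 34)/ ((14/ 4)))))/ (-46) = -76279/ 3404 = -22.41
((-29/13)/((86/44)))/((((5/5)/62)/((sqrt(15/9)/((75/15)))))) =-39556*sqrt(15)/8385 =-18.27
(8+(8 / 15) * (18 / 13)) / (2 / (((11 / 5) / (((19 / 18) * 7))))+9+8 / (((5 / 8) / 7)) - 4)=7029 / 81497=0.09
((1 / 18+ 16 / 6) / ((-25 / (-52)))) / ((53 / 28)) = 35672 / 11925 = 2.99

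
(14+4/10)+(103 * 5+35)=2822/5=564.40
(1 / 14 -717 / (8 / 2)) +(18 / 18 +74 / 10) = -23909 / 140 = -170.78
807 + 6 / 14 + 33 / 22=11325 / 14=808.93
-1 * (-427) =427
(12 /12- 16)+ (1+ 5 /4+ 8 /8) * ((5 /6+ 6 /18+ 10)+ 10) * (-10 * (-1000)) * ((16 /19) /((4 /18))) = 49529715 /19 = 2606827.11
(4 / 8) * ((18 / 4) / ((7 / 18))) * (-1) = -81 / 14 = -5.79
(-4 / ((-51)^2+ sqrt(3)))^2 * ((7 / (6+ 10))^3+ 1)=2502561713 / 976381951556352 - 1282871 * sqrt(3) / 650921301037568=0.00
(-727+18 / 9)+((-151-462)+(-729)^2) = 530103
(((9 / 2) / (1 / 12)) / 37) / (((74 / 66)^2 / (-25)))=-1470150 / 50653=-29.02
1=1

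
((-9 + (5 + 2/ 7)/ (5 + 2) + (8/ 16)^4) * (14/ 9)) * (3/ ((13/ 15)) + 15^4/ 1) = -234564475/ 364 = -644407.90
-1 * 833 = -833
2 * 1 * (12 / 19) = 24 / 19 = 1.26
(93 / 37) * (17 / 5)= 1581 / 185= 8.55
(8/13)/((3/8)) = 64/39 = 1.64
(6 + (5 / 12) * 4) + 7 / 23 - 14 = -416 / 69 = -6.03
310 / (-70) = -31 / 7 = -4.43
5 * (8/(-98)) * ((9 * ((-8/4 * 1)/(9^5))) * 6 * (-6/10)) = -0.00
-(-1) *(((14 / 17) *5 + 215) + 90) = 5255 / 17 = 309.12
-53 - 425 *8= -3453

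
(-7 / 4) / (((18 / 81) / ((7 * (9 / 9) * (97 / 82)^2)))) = -4149369 / 53792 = -77.14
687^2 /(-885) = -157323 /295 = -533.30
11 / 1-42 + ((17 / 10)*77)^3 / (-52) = -2244558629 / 52000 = -43164.59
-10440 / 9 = -1160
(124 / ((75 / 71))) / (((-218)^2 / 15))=2201 / 59405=0.04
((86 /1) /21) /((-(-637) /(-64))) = -5504 /13377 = -0.41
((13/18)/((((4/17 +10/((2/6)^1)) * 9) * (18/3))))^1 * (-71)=-15691/499608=-0.03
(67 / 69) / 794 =67 / 54786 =0.00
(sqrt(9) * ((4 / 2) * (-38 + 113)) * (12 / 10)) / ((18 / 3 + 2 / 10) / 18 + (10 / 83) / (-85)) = 68574600 / 43561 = 1574.22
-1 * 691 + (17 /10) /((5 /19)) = -684.54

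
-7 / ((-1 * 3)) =7 / 3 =2.33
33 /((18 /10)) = 55 /3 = 18.33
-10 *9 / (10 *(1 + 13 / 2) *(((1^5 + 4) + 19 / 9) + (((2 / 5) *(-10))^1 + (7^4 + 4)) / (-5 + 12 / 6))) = 54 / 35695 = 0.00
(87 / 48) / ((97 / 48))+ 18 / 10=1308 / 485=2.70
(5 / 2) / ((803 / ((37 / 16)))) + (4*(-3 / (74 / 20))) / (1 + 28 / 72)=-11066447 / 4753760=-2.33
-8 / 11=-0.73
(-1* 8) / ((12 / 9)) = -6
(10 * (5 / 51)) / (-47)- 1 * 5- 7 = -12.02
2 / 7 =0.29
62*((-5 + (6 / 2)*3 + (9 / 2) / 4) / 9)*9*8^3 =162688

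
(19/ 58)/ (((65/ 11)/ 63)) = 13167/ 3770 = 3.49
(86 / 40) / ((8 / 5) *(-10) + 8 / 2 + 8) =-43 / 80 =-0.54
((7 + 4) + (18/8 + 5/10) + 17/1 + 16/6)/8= 401/96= 4.18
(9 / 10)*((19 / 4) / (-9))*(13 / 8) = -0.77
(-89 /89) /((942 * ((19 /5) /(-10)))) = 25 /8949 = 0.00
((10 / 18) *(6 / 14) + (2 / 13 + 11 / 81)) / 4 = 1945 / 14742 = 0.13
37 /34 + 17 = 615 /34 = 18.09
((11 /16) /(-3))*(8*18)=-33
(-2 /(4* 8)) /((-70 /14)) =1 /80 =0.01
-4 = -4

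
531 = 531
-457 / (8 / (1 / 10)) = -457 / 80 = -5.71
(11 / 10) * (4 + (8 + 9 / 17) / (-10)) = 3.46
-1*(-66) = 66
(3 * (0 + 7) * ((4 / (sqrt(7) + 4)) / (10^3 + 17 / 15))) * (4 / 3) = 2240 / 45051-560 * sqrt(7) / 45051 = 0.02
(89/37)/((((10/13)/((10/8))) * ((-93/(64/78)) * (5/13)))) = -4628/51615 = -0.09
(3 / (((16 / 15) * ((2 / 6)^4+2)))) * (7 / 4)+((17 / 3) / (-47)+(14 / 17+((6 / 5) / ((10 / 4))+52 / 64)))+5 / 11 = 33666359953 / 6876513600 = 4.90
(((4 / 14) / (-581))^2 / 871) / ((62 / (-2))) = -4 / 446609743489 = -0.00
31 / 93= 1 / 3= 0.33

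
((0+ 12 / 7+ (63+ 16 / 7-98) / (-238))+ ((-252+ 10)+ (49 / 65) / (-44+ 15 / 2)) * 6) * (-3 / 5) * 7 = 34393944369 / 5646550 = 6091.14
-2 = -2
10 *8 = 80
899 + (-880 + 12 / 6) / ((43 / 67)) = -20169 / 43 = -469.05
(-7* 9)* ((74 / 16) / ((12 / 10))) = -3885 / 16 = -242.81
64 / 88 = 8 / 11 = 0.73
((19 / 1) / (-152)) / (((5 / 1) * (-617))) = 1 / 24680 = 0.00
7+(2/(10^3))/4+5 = 24001/2000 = 12.00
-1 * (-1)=1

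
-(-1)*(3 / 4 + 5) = 23 / 4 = 5.75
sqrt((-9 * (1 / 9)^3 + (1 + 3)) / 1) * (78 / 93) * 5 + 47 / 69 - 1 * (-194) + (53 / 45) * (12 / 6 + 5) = 130 * sqrt(323) / 279 + 210028 / 1035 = 211.30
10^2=100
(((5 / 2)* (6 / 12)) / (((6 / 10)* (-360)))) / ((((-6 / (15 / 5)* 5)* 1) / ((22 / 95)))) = 11 / 82080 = 0.00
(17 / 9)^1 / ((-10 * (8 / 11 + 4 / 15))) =-187 / 984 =-0.19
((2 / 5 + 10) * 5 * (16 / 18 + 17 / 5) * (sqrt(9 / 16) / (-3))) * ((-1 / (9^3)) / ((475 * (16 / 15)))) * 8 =2509 / 2077650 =0.00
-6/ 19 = -0.32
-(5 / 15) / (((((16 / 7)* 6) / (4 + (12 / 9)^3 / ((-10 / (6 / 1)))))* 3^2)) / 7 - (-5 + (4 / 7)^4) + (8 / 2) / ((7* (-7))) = 336815851 / 70013160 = 4.81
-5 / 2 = -2.50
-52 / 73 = -0.71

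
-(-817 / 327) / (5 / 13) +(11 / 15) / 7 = 25182 / 3815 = 6.60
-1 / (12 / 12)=-1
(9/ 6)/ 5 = 3/ 10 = 0.30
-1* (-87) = 87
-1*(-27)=27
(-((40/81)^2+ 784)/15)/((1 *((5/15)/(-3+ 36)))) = -56599664/10935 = -5176.01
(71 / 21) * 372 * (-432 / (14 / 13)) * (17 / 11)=-420267744 / 539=-779717.52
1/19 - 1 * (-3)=58/19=3.05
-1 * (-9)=9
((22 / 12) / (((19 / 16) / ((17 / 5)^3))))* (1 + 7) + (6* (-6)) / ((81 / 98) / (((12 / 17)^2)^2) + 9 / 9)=477.12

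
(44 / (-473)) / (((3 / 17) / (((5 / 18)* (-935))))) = 158950 / 1161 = 136.91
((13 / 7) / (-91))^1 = -1 / 49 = -0.02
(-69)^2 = 4761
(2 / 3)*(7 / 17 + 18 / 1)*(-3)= -626 / 17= -36.82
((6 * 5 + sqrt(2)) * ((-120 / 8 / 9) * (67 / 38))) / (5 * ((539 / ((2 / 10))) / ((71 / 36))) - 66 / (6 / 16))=-118925 / 8979476 - 23785 * sqrt(2) / 53876856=-0.01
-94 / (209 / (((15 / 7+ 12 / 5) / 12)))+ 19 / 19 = 12139 / 14630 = 0.83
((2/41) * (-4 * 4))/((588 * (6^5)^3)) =-1/354225612754944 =-0.00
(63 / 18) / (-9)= -0.39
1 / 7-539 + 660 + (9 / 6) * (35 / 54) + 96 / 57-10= 544871 / 4788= 113.80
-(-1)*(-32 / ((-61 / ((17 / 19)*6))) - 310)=-356026 / 1159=-307.18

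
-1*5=-5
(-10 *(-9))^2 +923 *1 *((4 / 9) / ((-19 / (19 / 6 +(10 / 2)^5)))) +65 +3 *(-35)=-30512794 / 513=-59479.13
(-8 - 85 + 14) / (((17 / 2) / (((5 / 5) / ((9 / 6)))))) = -6.20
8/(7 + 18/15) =40/41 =0.98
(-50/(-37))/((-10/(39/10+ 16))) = -2.69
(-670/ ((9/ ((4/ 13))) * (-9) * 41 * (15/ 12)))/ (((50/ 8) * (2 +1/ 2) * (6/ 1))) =8576/ 16189875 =0.00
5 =5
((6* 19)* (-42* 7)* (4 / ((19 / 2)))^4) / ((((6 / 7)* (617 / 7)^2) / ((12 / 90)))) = -0.02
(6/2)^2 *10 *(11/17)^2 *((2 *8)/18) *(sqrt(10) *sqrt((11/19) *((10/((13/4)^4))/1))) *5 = 7744000 *sqrt(209)/927979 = 120.64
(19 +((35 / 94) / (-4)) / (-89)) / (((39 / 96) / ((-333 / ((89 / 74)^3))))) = -343205898051168 / 38335509251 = -8952.69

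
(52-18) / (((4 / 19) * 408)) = 19 / 48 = 0.40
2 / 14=1 / 7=0.14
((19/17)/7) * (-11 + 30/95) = -29/17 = -1.71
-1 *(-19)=19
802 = 802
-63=-63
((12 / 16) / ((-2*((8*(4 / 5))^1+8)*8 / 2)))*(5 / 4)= -25 / 3072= -0.01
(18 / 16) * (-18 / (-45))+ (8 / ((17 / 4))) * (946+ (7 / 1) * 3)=619033 / 340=1820.69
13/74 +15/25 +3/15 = 361/370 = 0.98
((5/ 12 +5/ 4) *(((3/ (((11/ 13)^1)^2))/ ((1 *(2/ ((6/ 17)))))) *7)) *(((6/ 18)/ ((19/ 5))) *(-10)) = -295750/ 39083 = -7.57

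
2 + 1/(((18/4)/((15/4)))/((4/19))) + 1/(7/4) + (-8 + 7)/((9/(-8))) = 3.64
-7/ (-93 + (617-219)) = -7/ 305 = -0.02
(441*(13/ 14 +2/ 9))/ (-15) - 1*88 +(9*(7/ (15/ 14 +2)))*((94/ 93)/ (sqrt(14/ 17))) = -731/ 6 +1974*sqrt(238)/ 1333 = -98.99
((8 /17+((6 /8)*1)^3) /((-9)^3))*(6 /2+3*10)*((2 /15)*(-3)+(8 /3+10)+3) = -2445949 /3965760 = -0.62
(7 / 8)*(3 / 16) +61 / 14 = 4051 / 896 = 4.52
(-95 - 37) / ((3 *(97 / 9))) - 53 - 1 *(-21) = -3500 / 97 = -36.08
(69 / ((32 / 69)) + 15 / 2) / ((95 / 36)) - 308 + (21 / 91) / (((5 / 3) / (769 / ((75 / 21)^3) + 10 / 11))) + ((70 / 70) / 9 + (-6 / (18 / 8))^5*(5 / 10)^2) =-279.92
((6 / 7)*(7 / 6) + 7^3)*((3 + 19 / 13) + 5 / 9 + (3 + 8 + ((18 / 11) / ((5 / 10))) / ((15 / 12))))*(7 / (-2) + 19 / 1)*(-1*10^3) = -99363290.75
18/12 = 3/2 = 1.50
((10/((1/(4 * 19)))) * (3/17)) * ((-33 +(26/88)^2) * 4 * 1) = -36319830/2057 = -17656.70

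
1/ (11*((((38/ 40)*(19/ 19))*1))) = 20/ 209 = 0.10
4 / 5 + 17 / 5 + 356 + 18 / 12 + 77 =4387 / 10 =438.70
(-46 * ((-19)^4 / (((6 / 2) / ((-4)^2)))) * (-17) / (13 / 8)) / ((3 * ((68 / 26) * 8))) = 5328680.89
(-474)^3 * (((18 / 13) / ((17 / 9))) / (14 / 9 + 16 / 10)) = -388179465480 / 15691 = -24738988.30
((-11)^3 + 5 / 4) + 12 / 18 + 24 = -15661 / 12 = -1305.08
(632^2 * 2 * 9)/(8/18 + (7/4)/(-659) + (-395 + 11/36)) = -9475934976/519625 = -18236.10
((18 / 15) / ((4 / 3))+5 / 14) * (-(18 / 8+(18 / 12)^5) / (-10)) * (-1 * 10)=-99 / 8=-12.38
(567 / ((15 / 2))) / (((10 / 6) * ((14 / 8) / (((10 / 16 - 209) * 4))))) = -540108 / 25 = -21604.32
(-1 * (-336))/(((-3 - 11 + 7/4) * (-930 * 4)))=8/1085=0.01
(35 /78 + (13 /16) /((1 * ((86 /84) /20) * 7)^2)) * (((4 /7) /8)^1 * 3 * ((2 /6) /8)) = 977315 /16152864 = 0.06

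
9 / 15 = 3 / 5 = 0.60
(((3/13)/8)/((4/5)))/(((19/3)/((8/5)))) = 9/988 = 0.01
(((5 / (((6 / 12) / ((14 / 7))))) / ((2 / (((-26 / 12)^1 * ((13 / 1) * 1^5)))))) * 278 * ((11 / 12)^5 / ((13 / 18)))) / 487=-1455095785 / 10098432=-144.09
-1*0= 0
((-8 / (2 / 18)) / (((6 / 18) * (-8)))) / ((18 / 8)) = 12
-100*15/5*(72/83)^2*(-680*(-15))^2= -161803008000000/6889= -23487154594.28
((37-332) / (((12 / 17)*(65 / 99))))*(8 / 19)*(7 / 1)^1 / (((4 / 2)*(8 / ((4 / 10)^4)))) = -463386 / 154375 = -3.00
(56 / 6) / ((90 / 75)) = 70 / 9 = 7.78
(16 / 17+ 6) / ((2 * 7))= 59 / 119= 0.50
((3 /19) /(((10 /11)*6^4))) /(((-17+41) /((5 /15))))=11 /5909760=0.00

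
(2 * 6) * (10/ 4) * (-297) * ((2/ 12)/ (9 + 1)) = -297/ 2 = -148.50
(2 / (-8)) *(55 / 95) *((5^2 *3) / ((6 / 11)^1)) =-3025 / 152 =-19.90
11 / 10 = 1.10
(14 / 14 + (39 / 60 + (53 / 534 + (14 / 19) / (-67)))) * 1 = 11816333 / 6797820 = 1.74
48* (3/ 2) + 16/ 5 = 376/ 5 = 75.20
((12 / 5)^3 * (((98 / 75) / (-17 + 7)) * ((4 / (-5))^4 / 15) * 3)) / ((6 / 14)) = -0.35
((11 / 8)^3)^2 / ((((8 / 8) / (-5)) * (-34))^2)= 44289025 / 303038464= 0.15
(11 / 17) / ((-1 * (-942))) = 11 / 16014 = 0.00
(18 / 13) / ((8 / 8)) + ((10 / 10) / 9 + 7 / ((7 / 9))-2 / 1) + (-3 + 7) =1462 / 117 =12.50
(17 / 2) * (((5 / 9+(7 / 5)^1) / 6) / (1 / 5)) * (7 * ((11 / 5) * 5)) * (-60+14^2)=3916528 / 27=145056.59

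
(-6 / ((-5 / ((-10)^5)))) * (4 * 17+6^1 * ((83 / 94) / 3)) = -393480000 / 47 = -8371914.89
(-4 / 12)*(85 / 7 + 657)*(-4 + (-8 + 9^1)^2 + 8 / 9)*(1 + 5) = 177992 / 63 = 2825.27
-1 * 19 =-19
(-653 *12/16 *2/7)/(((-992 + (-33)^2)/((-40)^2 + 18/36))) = -64647/28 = -2308.82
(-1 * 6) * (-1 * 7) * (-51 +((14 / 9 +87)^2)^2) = 2582927273.42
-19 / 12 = -1.58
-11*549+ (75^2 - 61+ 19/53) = -25156/53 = -474.64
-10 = -10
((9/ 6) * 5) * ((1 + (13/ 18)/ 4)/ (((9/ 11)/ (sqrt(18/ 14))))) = 4675 * sqrt(7)/ 1008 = 12.27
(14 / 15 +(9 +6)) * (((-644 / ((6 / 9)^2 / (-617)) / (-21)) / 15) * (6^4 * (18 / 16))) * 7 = -461535595.92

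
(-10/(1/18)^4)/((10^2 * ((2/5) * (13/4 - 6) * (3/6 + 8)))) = 209952/187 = 1122.74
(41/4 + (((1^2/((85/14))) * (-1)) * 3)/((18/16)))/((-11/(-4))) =10007/2805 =3.57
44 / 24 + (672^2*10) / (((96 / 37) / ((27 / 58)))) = 140979199 / 174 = 810225.28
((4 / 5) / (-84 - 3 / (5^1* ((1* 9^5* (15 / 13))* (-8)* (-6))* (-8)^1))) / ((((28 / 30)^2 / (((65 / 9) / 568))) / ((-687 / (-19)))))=-15820998570000 / 3147538825214287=-0.01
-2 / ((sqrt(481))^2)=-2 / 481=-0.00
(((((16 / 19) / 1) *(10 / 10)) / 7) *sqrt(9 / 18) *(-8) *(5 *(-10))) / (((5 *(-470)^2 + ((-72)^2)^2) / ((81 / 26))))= 32400 *sqrt(2) / 12093644381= 0.00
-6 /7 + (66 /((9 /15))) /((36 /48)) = 3062 /21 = 145.81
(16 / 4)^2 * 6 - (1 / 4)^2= 1535 / 16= 95.94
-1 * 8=-8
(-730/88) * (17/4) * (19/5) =-23579/176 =-133.97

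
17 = 17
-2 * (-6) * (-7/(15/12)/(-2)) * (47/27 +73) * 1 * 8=904064/45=20090.31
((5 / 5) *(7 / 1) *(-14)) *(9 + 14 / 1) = -2254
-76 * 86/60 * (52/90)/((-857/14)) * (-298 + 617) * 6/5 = 379467088/964125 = 393.59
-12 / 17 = -0.71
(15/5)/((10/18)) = 27/5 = 5.40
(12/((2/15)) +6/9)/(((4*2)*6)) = 17/9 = 1.89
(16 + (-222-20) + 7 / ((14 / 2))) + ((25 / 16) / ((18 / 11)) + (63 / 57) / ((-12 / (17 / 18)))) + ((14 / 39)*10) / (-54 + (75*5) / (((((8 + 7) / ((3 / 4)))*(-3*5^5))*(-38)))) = -1818137703793 / 8109496096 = -224.20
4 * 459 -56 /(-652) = 299282 /163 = 1836.09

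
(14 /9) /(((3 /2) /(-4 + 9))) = 140 /27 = 5.19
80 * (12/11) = 960/11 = 87.27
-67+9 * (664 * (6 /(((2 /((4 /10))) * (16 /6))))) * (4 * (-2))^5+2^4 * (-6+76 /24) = -1321797269 /15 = -88119817.93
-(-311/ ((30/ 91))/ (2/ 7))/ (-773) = -198107/ 46380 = -4.27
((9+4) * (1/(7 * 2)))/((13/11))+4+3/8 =289/56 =5.16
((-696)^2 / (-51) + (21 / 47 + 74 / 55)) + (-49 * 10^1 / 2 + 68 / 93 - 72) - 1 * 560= -42392561272 / 4086885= -10372.83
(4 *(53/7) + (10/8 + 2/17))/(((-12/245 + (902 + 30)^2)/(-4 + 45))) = 21621145/14471275024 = 0.00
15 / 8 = 1.88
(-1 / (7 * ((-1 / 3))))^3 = 27 / 343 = 0.08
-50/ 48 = -25/ 24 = -1.04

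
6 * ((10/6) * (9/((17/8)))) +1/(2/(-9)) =1287/34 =37.85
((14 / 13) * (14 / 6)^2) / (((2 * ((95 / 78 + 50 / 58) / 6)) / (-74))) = -2944312 / 4705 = -625.78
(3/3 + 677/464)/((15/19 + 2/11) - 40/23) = -5484787/1712624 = -3.20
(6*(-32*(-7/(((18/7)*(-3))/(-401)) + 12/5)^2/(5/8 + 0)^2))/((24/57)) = -23165224162688/151875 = -152528224.94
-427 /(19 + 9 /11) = -4697 /218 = -21.55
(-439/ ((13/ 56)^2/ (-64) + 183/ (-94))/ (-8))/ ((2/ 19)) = -4917586688/ 18372359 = -267.66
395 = 395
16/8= 2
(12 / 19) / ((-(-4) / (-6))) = -18 / 19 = -0.95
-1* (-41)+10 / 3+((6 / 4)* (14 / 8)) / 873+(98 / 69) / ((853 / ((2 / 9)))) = 44.34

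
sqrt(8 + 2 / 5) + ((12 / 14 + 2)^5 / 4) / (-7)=-3.90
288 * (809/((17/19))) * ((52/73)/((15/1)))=76732032/6205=12366.16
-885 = -885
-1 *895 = -895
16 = 16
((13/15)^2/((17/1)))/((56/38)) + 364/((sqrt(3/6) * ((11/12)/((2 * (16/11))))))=3211/107100 + 139776 * sqrt(2)/121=1633.69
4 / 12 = 1 / 3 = 0.33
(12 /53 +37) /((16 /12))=5919 /212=27.92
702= 702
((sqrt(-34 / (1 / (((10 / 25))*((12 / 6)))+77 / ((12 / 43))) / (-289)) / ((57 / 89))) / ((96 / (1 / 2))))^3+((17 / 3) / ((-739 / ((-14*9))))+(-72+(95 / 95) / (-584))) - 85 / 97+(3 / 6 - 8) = -3324407295 / 41862872+704969*sqrt(84813) / 43651518154146349056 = -79.41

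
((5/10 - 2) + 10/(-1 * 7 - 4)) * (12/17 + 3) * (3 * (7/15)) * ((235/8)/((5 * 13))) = -1098531/194480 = -5.65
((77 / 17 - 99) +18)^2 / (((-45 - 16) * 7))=-1690000 / 123403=-13.69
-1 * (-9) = 9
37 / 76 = 0.49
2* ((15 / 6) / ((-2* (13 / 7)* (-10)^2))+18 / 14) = 9311 / 3640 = 2.56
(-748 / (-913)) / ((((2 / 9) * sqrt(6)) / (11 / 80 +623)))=937.89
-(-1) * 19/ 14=19/ 14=1.36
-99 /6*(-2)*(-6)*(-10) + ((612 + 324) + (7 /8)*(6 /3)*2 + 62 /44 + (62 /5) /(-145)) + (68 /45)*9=2934.42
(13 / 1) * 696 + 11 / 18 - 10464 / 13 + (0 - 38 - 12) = 1917323 / 234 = 8193.69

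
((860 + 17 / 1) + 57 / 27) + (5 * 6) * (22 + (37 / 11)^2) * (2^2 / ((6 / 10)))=8213152 / 1089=7541.92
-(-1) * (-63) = -63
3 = 3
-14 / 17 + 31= 513 / 17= 30.18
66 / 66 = 1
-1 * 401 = -401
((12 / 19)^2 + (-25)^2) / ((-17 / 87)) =-19641903 / 6137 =-3200.57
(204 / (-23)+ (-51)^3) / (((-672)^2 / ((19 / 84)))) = -19324121 / 290820096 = -0.07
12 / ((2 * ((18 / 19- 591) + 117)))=-19 / 1498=-0.01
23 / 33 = 0.70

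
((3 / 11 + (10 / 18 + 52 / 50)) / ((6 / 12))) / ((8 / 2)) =2312 / 2475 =0.93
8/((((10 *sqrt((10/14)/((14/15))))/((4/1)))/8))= 896 *sqrt(6)/75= 29.26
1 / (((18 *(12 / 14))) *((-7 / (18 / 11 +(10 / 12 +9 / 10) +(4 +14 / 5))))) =-839 / 8910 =-0.09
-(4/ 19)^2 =-16/ 361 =-0.04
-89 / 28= -3.18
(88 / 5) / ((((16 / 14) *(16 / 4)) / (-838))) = -32263 / 10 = -3226.30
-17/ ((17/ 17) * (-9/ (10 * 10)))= 1700/ 9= 188.89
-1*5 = -5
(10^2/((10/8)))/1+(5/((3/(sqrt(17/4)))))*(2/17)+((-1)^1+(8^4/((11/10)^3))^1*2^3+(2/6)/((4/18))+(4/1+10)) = 24713.99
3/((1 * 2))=3/2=1.50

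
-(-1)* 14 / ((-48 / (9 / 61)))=-21 / 488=-0.04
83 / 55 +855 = 47108 / 55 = 856.51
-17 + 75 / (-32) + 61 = 1333 / 32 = 41.66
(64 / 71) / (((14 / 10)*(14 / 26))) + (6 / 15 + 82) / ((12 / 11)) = 76.73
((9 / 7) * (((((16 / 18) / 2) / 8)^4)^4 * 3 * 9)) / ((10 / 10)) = 1 / 3498258097432756224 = 0.00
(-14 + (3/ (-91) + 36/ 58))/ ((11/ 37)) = -1309615/ 29029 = -45.11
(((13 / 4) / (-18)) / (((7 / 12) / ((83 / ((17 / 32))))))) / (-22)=8632 / 3927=2.20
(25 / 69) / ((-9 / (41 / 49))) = -1025 / 30429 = -0.03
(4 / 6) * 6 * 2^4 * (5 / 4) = 80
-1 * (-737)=737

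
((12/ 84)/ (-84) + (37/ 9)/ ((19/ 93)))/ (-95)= -74931/ 353780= -0.21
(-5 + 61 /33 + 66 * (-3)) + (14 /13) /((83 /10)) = -7157782 /35607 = -201.02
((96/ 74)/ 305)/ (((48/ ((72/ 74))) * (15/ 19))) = 228/ 2087725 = 0.00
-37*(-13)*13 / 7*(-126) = -112554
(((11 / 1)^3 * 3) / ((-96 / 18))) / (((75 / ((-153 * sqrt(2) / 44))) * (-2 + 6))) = 55539 * sqrt(2) / 6400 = 12.27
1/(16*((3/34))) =17/24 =0.71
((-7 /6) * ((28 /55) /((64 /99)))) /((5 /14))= -1029 /400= -2.57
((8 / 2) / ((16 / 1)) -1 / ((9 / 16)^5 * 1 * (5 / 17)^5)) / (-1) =5955127366403 / 738112500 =8068.05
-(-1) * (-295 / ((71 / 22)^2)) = -142780 / 5041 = -28.32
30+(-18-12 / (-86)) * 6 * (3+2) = -505.81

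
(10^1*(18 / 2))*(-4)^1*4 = -1440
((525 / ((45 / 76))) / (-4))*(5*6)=-6650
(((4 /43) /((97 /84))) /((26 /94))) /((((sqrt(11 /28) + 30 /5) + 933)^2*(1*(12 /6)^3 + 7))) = 3638843027008 /165246241850694241835 -553604352*sqrt(77) /165246241850694241835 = 0.00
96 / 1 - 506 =-410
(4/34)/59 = 2/1003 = 0.00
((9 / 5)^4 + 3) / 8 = 2109 / 1250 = 1.69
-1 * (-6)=6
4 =4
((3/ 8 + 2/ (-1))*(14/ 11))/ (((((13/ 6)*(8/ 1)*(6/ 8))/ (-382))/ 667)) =891779/ 22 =40535.41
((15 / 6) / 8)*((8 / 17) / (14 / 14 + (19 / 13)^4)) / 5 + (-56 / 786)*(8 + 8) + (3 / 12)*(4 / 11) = -24374546377 / 23352794124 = -1.04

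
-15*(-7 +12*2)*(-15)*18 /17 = 4050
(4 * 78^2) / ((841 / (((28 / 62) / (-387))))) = -37856 / 1121053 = -0.03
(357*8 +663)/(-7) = -502.71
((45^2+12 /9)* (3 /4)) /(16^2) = 6079 /1024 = 5.94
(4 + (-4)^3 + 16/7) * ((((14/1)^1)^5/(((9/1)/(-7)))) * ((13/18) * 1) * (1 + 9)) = 14123258240/81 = 174361212.84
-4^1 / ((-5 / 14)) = 56 / 5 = 11.20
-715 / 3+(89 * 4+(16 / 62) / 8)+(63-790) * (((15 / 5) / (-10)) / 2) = 421753 / 1860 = 226.75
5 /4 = 1.25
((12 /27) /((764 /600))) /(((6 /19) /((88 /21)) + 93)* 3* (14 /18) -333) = -167200 /55483017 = -0.00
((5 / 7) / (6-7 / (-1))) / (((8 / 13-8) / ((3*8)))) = -5 / 28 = -0.18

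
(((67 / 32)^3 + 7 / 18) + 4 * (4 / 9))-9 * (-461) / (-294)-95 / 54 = -196223543 / 43352064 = -4.53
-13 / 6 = -2.17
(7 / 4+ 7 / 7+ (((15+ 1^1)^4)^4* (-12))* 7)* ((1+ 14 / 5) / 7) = -23552802833312355503267 / 28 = -841171529761155553688.11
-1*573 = -573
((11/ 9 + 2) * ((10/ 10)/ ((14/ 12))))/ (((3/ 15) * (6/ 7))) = 145/ 9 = 16.11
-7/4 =-1.75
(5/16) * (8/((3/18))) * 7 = 105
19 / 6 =3.17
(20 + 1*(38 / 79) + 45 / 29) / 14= 1.57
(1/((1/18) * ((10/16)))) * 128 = 18432/5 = 3686.40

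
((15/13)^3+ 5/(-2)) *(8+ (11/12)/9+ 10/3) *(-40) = 2011625/4563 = 440.86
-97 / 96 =-1.01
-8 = -8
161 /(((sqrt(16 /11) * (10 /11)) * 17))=8.64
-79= -79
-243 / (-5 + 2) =81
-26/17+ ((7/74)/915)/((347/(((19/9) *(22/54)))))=-148443722789/97059373470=-1.53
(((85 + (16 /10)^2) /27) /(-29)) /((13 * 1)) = -2189 /254475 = -0.01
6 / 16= 3 / 8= 0.38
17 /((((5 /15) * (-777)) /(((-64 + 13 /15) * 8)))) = 33.15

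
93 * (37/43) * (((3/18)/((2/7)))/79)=0.59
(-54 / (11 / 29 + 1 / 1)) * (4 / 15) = -261 / 25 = -10.44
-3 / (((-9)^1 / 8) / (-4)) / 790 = -16 / 1185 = -0.01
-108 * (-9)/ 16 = 243/ 4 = 60.75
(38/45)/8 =19/180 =0.11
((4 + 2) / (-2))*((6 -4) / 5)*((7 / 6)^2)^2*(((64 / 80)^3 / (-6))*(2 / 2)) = 9604 / 50625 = 0.19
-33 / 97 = -0.34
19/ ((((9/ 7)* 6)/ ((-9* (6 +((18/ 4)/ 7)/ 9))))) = -1615/ 12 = -134.58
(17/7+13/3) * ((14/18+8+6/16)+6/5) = 264617/3780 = 70.00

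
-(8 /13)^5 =-32768 /371293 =-0.09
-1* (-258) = 258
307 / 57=5.39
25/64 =0.39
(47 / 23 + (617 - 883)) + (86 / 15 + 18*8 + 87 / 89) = -3477208 / 30705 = -113.25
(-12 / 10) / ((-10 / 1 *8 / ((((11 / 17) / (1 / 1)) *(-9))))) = -297 / 3400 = -0.09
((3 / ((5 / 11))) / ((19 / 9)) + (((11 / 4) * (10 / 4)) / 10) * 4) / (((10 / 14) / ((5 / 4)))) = 15631 / 1520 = 10.28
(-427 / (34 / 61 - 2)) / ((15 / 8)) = 26047 / 165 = 157.86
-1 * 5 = -5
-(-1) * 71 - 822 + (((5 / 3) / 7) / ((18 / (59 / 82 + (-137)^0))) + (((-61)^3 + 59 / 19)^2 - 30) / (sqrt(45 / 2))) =10861150652.24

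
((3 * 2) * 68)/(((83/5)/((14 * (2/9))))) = 19040/249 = 76.47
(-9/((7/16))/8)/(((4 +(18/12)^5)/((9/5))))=-5184/12985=-0.40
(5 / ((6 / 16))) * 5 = 200 / 3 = 66.67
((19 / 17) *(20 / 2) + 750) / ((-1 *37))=-12940 / 629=-20.57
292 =292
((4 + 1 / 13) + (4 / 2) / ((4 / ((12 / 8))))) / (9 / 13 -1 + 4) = 251 / 192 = 1.31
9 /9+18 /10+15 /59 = 901 /295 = 3.05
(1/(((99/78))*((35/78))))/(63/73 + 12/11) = 0.90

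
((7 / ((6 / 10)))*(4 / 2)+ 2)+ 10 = 35.33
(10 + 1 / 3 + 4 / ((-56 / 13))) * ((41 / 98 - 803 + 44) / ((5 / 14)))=-5872939 / 294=-19975.98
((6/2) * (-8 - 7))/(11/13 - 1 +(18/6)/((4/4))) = -585/37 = -15.81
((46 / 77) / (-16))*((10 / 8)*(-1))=115 / 2464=0.05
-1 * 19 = -19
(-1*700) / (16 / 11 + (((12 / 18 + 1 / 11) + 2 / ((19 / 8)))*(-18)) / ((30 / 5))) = 146300 / 699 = 209.30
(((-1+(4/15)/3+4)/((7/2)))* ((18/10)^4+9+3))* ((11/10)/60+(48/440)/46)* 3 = 1.23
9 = 9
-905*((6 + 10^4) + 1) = -9056335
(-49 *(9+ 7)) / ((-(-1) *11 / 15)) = -11760 / 11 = -1069.09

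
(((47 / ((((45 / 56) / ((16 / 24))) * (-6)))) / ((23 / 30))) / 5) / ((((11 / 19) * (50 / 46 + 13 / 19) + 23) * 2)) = -950152 / 26930205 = -0.04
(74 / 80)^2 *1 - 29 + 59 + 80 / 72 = 31.97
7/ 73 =0.10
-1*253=-253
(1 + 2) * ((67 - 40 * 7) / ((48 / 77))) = -16401 / 16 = -1025.06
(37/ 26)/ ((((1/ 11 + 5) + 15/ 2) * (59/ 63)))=25641/ 212459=0.12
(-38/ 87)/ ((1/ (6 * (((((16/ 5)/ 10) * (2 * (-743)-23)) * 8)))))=7339776/ 725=10123.83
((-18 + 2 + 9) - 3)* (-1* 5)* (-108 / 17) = -5400 / 17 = -317.65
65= 65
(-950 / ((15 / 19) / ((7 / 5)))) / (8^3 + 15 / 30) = -3.29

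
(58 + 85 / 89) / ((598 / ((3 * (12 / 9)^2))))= 13992 / 26611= 0.53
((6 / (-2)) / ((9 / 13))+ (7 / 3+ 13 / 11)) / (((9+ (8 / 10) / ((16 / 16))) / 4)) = -180 / 539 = -0.33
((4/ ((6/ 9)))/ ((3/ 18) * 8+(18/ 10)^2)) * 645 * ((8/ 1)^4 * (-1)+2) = -1188283500/ 343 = -3464383.38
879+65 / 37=32588 / 37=880.76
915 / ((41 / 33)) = 30195 / 41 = 736.46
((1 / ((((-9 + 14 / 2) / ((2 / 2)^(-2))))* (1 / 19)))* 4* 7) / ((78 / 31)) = -4123 / 39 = -105.72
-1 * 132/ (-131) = 132/ 131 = 1.01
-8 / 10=-4 / 5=-0.80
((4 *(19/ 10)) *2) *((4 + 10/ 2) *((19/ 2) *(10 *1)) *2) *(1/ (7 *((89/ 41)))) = 1065672/ 623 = 1710.55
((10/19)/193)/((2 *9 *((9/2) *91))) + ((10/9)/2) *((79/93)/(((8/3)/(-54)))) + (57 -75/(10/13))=-167771838359/3351652668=-50.06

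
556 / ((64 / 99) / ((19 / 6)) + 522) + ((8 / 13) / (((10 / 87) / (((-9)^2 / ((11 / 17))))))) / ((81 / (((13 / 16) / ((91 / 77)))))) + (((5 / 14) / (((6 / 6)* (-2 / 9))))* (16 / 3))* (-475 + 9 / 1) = 1192125622503 / 297954020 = 4001.04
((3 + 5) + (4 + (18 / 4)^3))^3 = 561515625 / 512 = 1096710.21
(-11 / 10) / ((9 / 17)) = -187 / 90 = -2.08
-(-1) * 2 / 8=1 / 4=0.25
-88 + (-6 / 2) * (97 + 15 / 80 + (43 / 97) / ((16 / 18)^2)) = -2366773 / 6208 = -381.25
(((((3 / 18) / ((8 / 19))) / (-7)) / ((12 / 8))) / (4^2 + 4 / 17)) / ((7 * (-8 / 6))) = 323 / 1298304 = 0.00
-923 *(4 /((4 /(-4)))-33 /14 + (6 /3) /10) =5683.04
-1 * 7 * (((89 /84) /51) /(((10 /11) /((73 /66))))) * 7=-45479 /36720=-1.24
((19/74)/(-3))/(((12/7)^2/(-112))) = 6517/1998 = 3.26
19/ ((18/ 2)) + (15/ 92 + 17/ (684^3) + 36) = 281709665815/ 7360310592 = 38.27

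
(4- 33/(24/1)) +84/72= 91/24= 3.79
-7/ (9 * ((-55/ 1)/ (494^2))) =1708252/ 495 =3451.01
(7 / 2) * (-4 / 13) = -14 / 13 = -1.08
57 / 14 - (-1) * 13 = 239 / 14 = 17.07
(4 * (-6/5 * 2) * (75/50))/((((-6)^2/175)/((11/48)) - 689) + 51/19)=65835/3133646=0.02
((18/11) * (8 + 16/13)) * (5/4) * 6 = 16200/143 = 113.29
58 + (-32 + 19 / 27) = 721 / 27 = 26.70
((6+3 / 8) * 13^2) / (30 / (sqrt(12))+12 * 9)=77571 / 7726 - 14365 * sqrt(3) / 30904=9.24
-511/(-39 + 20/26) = 949/71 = 13.37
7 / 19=0.37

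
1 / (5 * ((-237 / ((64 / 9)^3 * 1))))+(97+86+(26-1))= 179421776 / 863865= 207.70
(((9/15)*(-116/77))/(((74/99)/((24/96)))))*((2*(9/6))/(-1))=2349/2590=0.91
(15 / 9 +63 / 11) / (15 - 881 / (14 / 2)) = -427 / 6402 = -0.07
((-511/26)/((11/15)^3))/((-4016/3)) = 5173875/138977696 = 0.04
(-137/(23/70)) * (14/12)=-33565/69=-486.45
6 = 6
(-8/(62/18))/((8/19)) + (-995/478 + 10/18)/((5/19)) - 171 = -182.32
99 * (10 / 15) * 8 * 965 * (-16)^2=130437120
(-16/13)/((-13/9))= 144/169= 0.85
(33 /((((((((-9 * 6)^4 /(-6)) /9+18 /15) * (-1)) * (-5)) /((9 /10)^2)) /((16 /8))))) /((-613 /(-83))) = -6723 /731247700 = -0.00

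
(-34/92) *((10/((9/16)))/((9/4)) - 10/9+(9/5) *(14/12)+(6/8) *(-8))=-39797/37260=-1.07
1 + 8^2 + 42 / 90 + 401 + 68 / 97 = 679729 / 1455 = 467.17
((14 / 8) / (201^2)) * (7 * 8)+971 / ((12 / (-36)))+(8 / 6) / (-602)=-35424119449 / 12160701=-2913.00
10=10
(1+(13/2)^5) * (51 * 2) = 18937575/16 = 1183598.44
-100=-100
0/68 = 0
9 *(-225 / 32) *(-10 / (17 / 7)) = 70875 / 272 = 260.57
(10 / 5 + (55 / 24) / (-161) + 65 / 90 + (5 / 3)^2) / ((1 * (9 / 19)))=402743 / 34776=11.58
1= 1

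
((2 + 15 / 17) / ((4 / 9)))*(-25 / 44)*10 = -55125 / 1496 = -36.85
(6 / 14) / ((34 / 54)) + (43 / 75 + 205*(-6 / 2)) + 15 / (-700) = -21911497 / 35700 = -613.77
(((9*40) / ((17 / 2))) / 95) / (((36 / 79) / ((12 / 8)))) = 1.47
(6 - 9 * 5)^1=-39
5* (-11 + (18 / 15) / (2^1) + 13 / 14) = -663 / 14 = -47.36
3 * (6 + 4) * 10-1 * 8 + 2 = 294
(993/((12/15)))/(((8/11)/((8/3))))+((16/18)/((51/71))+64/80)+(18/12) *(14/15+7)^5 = 889733704991/17212500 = 51691.14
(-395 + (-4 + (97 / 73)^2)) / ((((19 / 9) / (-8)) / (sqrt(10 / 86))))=152414064*sqrt(215) / 4353793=513.31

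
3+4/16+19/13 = 245/52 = 4.71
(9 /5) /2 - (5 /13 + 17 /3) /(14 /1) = 1277 /2730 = 0.47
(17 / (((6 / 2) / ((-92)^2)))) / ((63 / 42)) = 287776 / 9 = 31975.11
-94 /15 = -6.27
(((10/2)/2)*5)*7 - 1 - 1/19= 3285/38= 86.45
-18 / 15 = -6 / 5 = -1.20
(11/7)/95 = 11/665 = 0.02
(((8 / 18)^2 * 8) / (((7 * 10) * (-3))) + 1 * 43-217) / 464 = -739967 / 1973160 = -0.38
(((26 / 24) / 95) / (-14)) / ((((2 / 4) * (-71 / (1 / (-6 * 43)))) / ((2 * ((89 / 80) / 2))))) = -1157 / 11694211200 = -0.00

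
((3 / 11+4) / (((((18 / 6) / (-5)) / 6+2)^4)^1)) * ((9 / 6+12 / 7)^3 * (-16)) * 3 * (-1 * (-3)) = -770917500000 / 491701133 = -1567.86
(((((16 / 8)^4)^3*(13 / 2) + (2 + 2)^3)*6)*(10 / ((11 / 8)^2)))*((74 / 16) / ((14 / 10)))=2369894400 / 847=2797986.30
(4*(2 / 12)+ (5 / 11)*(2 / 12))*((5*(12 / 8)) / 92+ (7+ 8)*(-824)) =-37145675 / 4048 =-9176.30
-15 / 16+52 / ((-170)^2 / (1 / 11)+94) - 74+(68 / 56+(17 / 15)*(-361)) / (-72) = -3469412348 / 50084055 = -69.27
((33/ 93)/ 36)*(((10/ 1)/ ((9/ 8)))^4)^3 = 188978561024000000000000/ 78797840678199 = 2398270807.90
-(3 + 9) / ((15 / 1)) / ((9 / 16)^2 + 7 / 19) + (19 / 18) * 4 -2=157996 / 149895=1.05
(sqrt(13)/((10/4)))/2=sqrt(13)/5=0.72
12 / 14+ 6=48 / 7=6.86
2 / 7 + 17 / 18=155 / 126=1.23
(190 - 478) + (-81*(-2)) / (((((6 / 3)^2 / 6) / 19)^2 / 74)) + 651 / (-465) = 48684818 / 5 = 9736963.60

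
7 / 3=2.33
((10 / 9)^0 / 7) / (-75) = -1 / 525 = -0.00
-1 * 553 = -553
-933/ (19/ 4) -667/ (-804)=-195.59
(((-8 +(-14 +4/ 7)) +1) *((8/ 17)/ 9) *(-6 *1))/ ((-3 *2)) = -1144/ 1071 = -1.07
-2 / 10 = -1 / 5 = -0.20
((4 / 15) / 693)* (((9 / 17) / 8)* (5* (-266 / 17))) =-0.00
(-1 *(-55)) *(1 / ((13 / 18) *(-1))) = -990 / 13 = -76.15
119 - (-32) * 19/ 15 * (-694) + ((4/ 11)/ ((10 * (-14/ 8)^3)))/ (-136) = -28011.13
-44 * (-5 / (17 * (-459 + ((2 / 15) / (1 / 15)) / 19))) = -4180 / 148223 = -0.03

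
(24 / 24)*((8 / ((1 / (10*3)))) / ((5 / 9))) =432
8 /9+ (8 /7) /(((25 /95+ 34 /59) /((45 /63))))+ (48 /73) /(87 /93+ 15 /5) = 3748385560 /1847910393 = 2.03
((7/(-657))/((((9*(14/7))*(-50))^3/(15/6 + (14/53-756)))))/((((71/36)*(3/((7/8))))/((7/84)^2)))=-3912307/346041626688000000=-0.00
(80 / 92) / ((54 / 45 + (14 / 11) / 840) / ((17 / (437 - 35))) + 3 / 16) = 299200 / 9840619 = 0.03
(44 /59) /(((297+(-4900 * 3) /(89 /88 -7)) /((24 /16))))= 1054 /2592637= 0.00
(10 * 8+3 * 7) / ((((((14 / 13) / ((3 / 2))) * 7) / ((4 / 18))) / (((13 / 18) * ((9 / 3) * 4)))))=17069 / 441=38.71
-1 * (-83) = 83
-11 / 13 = -0.85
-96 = -96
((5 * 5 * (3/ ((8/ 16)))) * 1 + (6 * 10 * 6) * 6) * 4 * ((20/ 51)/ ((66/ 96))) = 89600/ 17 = 5270.59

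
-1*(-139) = 139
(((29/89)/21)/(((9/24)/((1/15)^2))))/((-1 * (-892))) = 58/281331225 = 0.00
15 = 15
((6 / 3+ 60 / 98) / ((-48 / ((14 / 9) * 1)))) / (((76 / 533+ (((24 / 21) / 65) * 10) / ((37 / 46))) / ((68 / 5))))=-5364112 / 1682775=-3.19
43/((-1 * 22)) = -43/22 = -1.95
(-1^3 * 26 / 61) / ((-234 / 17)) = 0.03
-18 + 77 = 59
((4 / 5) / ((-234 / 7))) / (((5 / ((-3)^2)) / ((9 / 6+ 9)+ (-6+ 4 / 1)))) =-119 / 325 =-0.37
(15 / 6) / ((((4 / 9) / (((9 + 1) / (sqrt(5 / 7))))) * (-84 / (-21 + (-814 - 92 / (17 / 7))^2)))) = -3145833825 * sqrt(35) / 32368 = -574981.58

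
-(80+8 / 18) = -724 / 9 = -80.44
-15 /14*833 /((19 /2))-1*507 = -11418 /19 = -600.95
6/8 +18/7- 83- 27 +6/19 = -56585/532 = -106.36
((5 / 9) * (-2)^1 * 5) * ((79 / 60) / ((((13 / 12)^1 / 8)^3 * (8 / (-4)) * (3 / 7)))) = 22650880 / 6591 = 3436.64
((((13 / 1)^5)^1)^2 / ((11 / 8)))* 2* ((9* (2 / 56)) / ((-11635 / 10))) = -763523954856 / 13783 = -55396064.34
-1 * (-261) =261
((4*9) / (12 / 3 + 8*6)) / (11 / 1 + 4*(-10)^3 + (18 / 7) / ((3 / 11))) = -63 / 362141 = -0.00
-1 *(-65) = 65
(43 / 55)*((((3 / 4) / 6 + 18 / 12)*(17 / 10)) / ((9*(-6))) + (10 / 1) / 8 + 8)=1708777 / 237600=7.19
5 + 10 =15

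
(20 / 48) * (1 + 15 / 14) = 145 / 168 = 0.86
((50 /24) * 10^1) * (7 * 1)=875 /6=145.83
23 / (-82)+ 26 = 2109 / 82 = 25.72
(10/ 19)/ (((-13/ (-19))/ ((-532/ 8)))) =-665/ 13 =-51.15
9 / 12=0.75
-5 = -5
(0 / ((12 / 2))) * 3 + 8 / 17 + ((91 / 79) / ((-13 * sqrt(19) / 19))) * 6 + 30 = 518 / 17 - 42 * sqrt(19) / 79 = 28.15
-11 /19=-0.58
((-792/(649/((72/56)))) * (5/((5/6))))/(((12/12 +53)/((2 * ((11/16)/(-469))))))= 99/193697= 0.00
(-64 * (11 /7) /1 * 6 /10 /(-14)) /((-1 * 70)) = -528 /8575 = -0.06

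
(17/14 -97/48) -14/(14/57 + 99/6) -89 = -58140331/641424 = -90.64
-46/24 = -23/12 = -1.92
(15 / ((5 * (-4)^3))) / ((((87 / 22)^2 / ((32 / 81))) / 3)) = -242 / 68121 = -0.00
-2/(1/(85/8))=-85/4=-21.25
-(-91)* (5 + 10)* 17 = 23205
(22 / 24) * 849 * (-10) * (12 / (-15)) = 6226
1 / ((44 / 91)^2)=8281 / 1936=4.28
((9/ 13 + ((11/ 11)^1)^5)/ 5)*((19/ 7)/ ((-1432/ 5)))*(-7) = 209/ 9308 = 0.02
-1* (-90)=90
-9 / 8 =-1.12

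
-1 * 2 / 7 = -2 / 7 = -0.29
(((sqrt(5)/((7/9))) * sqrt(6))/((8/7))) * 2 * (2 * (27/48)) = 13.86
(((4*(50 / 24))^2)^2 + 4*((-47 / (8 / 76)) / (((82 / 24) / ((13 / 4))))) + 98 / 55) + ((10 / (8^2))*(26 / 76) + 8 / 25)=3471342415483 / 1110542400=3125.81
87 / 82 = 1.06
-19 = -19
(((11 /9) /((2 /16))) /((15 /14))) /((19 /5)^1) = 1232 /513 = 2.40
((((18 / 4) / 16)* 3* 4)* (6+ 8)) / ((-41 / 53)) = -10017 / 164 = -61.08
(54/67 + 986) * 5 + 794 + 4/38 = 5728.14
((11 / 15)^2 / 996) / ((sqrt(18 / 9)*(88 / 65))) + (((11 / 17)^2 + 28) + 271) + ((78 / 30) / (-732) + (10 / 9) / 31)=143*sqrt(2) / 717120 + 29456938559 / 98369820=299.45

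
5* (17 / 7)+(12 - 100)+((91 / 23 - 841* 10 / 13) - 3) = -1510777 / 2093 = -721.82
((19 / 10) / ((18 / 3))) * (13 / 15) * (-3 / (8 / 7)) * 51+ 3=-26993 / 800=-33.74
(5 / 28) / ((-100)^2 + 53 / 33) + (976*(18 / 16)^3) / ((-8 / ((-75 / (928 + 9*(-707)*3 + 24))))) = -1100757153315 / 1532459842816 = -0.72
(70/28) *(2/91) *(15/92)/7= 75/58604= 0.00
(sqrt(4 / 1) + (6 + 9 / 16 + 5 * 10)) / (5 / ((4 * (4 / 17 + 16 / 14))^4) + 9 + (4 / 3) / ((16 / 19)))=5.53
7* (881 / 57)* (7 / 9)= 43169 / 513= 84.15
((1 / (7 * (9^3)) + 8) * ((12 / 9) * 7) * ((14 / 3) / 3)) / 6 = 1143100 / 59049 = 19.36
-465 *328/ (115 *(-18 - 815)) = 30504/ 19159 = 1.59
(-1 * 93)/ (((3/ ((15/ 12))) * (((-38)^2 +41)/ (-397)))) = 12307/ 1188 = 10.36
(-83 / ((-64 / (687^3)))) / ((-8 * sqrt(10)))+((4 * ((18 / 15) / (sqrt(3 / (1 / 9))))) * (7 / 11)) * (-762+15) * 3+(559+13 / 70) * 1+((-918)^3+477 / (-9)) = -790243254.29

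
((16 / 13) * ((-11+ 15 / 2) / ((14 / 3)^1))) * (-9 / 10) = 54 / 65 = 0.83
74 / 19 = 3.89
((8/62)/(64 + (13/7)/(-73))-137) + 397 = 263491504/1013421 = 260.00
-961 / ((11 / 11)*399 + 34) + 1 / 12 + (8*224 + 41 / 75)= 77524779 / 43300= 1790.41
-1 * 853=-853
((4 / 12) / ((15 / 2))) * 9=2 / 5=0.40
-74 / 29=-2.55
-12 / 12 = -1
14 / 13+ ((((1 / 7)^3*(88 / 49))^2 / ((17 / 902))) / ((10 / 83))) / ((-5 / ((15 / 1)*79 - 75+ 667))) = -5015816760802 / 1560675750725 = -3.21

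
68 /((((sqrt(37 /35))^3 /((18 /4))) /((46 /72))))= 13685 * sqrt(1295) /2738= 179.86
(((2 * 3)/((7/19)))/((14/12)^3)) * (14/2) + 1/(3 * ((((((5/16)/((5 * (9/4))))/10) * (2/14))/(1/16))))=85263/686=124.29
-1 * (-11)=11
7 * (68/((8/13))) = 1547/2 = 773.50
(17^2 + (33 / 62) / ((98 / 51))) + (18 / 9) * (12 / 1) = 1903471 / 6076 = 313.28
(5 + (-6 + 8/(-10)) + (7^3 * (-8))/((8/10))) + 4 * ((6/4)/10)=-17156/5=-3431.20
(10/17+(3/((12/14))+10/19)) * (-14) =-20867/323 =-64.60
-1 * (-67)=67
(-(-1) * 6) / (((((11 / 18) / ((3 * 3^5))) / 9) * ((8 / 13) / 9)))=20726199 / 22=942099.95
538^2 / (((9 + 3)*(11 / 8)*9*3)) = 578888 / 891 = 649.71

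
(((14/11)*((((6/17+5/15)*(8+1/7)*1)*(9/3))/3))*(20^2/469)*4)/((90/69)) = 699200/37587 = 18.60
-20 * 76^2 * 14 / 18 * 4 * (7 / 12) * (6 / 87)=-11320960 / 783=-14458.44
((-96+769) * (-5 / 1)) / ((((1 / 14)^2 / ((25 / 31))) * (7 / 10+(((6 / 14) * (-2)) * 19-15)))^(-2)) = -2964638788393 / 23529800000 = -126.00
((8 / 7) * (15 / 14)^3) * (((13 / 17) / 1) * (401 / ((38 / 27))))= 475034625 / 1551046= 306.27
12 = 12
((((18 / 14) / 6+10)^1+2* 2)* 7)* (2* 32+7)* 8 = 56516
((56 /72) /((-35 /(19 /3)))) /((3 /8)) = -152 /405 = -0.38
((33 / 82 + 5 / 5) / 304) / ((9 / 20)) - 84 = -4710817 / 56088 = -83.99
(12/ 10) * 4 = 24/ 5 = 4.80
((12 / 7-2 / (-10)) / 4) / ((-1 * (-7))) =67 / 980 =0.07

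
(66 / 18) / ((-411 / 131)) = -1441 / 1233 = -1.17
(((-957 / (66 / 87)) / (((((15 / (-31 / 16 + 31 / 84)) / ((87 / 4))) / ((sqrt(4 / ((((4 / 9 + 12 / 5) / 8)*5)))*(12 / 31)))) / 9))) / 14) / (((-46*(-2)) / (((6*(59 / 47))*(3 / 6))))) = 5944306581 / 135600640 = 43.84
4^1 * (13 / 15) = 52 / 15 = 3.47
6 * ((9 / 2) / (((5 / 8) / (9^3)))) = 157464 / 5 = 31492.80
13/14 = 0.93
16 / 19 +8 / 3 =200 / 57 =3.51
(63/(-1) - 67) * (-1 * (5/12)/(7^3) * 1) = 325/2058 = 0.16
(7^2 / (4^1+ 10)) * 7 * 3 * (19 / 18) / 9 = 931 / 108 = 8.62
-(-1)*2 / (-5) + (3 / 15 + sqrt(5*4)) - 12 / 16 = -19 / 20 + 2*sqrt(5) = 3.52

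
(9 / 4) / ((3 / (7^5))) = 50421 / 4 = 12605.25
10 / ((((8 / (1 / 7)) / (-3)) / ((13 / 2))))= -3.48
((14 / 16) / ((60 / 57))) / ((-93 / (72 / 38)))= -21 / 1240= -0.02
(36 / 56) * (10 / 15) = 3 / 7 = 0.43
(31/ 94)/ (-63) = -31/ 5922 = -0.01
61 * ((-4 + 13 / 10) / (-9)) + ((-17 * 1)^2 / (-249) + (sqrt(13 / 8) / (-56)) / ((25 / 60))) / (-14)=3 * sqrt(26) / 3920 + 160207 / 8715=18.39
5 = 5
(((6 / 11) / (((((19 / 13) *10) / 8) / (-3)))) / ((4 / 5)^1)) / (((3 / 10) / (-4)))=14.93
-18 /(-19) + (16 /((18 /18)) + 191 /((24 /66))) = 41207 /76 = 542.20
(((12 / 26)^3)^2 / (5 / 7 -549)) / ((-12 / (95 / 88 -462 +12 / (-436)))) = -7520823513 / 11105913118729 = -0.00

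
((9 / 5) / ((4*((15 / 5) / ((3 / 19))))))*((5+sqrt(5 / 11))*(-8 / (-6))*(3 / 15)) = 3*sqrt(55) / 5225+3 / 95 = 0.04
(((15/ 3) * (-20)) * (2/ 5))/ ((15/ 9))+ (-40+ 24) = -40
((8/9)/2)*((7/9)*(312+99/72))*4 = 35098/81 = 433.31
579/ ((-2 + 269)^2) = 193/ 23763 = 0.01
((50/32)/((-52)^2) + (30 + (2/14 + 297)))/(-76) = -99074735/23016448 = -4.30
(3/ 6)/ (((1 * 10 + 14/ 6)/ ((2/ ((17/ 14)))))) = 42/ 629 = 0.07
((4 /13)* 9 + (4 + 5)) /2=153 /26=5.88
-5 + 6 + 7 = 8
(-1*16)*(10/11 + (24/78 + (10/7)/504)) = -1230604/63063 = -19.51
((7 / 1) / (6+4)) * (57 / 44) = 399 / 440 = 0.91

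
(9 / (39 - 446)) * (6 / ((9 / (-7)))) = 0.10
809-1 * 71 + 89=827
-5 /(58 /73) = -365 /58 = -6.29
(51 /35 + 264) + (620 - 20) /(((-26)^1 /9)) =26283 /455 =57.76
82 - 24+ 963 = 1021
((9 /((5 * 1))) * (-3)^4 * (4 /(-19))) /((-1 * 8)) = 729 /190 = 3.84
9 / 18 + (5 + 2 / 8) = 5.75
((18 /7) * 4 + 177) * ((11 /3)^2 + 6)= 10925 /3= 3641.67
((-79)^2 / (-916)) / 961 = -6241 / 880276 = -0.01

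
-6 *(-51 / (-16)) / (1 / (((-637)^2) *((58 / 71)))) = -1800397053 / 284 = -6339426.24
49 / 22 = 2.23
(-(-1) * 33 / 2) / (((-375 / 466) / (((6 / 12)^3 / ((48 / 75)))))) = -2563 / 640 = -4.00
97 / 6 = 16.17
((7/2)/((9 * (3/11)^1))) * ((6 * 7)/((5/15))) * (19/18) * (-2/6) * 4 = -20482/81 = -252.86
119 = 119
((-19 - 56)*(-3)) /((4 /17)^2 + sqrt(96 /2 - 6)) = 34.42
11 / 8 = 1.38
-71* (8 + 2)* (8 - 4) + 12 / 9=-8516 / 3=-2838.67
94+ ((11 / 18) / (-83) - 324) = -343631 / 1494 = -230.01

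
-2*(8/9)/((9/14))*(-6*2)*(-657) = -65408/3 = -21802.67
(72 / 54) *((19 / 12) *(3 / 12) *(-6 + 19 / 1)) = 247 / 36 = 6.86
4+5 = 9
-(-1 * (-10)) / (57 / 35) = -350 / 57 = -6.14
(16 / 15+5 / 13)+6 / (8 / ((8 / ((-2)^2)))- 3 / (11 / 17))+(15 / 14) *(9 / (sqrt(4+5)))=-13003 / 2730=-4.76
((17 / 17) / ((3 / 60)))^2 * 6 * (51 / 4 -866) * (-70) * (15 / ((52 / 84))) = 45153990000 / 13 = 3473383846.15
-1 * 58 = -58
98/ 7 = 14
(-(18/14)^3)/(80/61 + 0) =-44469/27440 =-1.62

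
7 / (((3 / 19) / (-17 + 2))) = -665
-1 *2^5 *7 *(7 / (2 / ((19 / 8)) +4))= -7448 / 23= -323.83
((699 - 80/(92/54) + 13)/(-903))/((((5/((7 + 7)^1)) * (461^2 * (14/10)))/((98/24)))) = -53536/1891649421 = -0.00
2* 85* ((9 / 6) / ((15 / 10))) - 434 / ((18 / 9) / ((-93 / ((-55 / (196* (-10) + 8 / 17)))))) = 672428422 / 935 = 719174.78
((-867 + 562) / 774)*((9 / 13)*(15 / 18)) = -1525 / 6708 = -0.23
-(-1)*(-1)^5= -1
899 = 899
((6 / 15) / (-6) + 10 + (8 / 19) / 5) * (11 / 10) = 6281 / 570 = 11.02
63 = 63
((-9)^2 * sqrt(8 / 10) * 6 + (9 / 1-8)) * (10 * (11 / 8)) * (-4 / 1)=-10692 * sqrt(5)-55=-23963.04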